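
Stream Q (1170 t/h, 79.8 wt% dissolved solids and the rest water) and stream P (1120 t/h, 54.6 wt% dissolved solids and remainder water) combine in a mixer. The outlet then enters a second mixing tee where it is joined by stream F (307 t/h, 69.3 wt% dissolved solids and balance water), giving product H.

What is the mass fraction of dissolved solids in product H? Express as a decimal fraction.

0.677

Overall, product flow = 2597 t/h.
dissolved solids in = 1170×0.798 + 1120×0.546 + 307×0.693 = 1757.9 t/h.
dissolved solids fraction in H = 0.677.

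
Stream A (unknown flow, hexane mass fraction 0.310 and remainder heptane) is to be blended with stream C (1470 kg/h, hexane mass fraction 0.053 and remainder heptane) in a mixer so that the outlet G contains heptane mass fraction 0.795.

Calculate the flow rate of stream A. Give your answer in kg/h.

2128 kg/h

Let A be the unknown flow. Total out = 1470 + A.
heptane balance: 1392.1 + 0.690·A = 0.795·(1470 + A)
(0.690 − 0.795)·A = 0.795×1470 − 1392.1 = -223.44
A = -223.44 / -0.105 = 2128 kg/h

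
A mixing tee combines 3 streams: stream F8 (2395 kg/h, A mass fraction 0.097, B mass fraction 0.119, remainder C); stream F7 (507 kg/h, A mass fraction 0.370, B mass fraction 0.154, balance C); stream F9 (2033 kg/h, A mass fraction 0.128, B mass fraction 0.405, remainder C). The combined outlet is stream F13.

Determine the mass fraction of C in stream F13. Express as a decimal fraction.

0.622

Total flow out = 2395 + 507 + 2033 = 4935 kg/h.
C in = 2395×0.784 + 507×0.476 + 2033×0.467 = 3068.4 kg/h.
C mass fraction in F13 = 3068.4/4935 = 0.622.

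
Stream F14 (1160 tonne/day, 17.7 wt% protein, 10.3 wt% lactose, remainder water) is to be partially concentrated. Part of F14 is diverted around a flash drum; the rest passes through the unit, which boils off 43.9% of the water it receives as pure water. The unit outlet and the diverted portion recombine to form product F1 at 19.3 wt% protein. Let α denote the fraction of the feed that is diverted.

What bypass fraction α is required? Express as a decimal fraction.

0.738

All 1160×0.177 = 205.32 tonne/day of protein reaches F1, so F1 = 205.32/0.193 = 1063.8 tonne/day and vapour = 96.166 tonne/day.
The evaporator receives (1−α)·1160 of feed at 0.720 water and removes 0.439 of that water:
0.439×0.720×(1−α)×1160 = 96.166
(1−α) = 96.166/366.65 = 0.2623;  α = 0.7377.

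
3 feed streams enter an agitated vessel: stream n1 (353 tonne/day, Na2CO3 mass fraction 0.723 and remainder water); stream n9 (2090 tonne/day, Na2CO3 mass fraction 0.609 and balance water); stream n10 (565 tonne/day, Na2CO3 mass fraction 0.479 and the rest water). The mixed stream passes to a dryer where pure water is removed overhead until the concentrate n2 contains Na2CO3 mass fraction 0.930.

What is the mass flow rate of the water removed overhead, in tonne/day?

Na2CO3 entering = 353×0.723 + 2090×0.609 + 565×0.479 = 1798.7 tonne/day.
All Na2CO3 reports to n2, so n2 = 1798.7/0.930 = 1934 tonne/day.
Total feed = 3008 tonne/day; overhead = 3008 − 1934 = 1074 tonne/day.

1074 tonne/day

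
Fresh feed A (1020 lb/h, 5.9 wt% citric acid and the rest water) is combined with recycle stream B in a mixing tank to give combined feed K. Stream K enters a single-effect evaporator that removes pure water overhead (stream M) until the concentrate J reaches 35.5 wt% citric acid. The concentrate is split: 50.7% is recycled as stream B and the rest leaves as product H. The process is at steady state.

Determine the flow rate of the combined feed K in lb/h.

1194 lb/h

Overall citric acid balance (none leaves overhead): citric acid in fresh feed = citric acid in product, i.e. 1020×0.059 = (1−0.507)·J·0.355.
J = 60.18/(0.355×0.493) = 343.86 lb/h.
Recycle B = 0.507×343.86 = 174.34 lb/h.
Combined feed K = 1020 + 174.34 = 1194.3 lb/h.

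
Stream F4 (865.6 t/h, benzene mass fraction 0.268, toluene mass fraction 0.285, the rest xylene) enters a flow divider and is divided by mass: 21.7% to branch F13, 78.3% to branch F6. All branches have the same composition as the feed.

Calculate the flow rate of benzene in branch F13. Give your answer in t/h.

50.34 t/h

Branch F13 total = 0.217×865.6 = 187.84 t/h.
benzene in F13 = 0.268×187.84 = 50.34 t/h.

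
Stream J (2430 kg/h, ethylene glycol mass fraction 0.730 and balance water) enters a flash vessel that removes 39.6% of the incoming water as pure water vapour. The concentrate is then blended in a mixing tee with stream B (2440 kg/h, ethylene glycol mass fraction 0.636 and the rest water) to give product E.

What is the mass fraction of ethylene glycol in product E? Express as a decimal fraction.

Vapour removed = 0.396×0.270×2430 = 259.82 kg/h; concentrate = 2170.2 kg/h.
ethylene glycol reaching the mixer = 1773.9 (from concentrate) + 2440×0.636 = 3325.7 kg/h.
Product flow = 2170.2 + 2440 = 4610.2 kg/h; ethylene glycol fraction = 0.721.

0.721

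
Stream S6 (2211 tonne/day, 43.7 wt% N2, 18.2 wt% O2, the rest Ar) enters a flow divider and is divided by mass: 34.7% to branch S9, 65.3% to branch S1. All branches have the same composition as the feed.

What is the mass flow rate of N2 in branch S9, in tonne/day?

335.3 tonne/day

Branch S9 total = 0.347×2211 = 767.22 tonne/day.
N2 in S9 = 0.437×767.22 = 335.27 tonne/day.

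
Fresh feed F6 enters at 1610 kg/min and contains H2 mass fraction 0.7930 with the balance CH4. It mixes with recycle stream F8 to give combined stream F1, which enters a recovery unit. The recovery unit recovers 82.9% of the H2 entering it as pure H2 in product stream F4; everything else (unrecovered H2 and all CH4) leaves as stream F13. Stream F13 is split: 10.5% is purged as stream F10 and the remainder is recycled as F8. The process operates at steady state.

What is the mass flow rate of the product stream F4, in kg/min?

H2 in F1: m_A = 1610×0.793 + (1−0.105)·(1−0.829)·m_A, so m_A = 1276.7/0.8470 = 1507.4 kg/min.
Product F4 = 0.829×1507.4 = 1249.7 kg/min.

1250 kg/min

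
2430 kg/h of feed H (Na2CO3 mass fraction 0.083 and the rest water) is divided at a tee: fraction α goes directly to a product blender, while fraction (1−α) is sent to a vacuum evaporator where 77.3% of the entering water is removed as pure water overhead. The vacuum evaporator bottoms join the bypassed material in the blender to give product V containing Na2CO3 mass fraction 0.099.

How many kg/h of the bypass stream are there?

All 2430×0.083 = 201.69 kg/h of Na2CO3 reaches V, so V = 201.69/0.099 = 2037.3 kg/h and vapour = 392.73 kg/h.
The evaporator receives (1−α)·2430 of feed at 0.917 water and removes 0.773 of that water:
0.773×0.917×(1−α)×2430 = 392.73
(1−α) = 392.73/1722.5 = 0.2280;  α = 0.7720.
Bypass flow = 0.7720×2430 = 1876 kg/h.

1876 kg/h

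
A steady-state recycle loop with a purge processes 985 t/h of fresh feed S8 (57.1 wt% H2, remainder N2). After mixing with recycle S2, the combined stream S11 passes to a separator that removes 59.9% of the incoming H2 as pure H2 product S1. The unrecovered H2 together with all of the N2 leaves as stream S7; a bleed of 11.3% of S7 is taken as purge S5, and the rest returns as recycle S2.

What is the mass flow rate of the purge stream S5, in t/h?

462.1 t/h

N2 enters only via S8 and leaves only via the purge: 985×0.429 = 0.113×(N2 in S7), and the separator passes all N2, so N2 in S11 = N2 in S7 = 3739.5 t/h.
H2 in S11: m_A = 985×0.571 + (1−0.113)·(1−0.599)·m_A, so m_A = 562.43/0.6443 = 872.92 t/h.
S7 = (1−0.599)×872.92 + 3739.5 = 4089.6 t/h.
Purge S5 = 0.113×4089.6 = 462.12 t/h.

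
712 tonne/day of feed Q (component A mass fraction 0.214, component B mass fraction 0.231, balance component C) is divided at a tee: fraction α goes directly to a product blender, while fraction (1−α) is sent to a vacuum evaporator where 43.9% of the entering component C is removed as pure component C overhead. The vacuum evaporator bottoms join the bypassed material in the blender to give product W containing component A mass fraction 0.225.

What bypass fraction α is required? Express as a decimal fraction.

All 712×0.214 = 152.37 tonne/day of component A reaches W, so W = 152.37/0.225 = 677.19 tonne/day and vapour = 34.809 tonne/day.
The evaporator receives (1−α)·712 of feed at 0.555 component C and removes 0.439 of that component C:
0.439×0.555×(1−α)×712 = 34.809
(1−α) = 34.809/173.48 = 0.2007;  α = 0.7993.

0.799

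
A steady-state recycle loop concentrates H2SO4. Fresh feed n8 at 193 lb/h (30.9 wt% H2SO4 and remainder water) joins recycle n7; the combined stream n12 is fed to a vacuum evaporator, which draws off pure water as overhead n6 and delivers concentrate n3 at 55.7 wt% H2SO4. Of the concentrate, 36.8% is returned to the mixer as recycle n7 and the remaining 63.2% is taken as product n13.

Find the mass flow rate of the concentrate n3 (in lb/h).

169.4 lb/h

Overall H2SO4 balance (none leaves overhead): H2SO4 in fresh feed = H2SO4 in product, i.e. 193×0.309 = (1−0.368)·n3·0.557.
n3 = 59.637/(0.557×0.632) = 169.41 lb/h.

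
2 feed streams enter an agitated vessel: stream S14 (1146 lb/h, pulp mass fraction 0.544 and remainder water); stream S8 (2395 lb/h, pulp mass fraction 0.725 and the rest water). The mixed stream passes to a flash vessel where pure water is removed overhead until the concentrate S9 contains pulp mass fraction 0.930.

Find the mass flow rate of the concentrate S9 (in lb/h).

pulp entering = 1146×0.544 + 2395×0.725 = 2359.8 lb/h.
All pulp reports to S9, so S9 = 2359.8/0.930 = 2537.4 lb/h.

2537 lb/h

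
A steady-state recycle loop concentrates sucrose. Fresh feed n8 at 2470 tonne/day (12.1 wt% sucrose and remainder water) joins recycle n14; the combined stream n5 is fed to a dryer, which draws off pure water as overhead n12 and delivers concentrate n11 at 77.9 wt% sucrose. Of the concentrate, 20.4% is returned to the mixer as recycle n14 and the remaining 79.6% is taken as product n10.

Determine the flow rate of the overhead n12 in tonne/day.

Overall sucrose balance (none leaves overhead): sucrose in fresh feed = sucrose in product, i.e. 2470×0.121 = (1−0.204)·n11·0.779.
n11 = 298.87/(0.779×0.796) = 481.98 tonne/day.
Recycle n14 = 0.204×481.98 = 98.325 tonne/day.
Combined feed n5 = 2470 + 98.325 = 2568.3 tonne/day.
Overhead n12 = n5 − n11 = 2568.3 − 481.98 = 2086.3 tonne/day.

2086 tonne/day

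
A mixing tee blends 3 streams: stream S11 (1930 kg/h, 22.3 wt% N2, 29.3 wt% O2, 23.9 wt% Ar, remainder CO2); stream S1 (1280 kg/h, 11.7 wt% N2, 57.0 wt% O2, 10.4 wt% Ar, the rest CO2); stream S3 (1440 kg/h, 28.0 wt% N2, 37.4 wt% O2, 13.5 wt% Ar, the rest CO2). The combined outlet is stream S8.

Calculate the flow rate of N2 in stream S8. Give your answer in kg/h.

N2 out = N2 in = 1930×0.223 + 1280×0.117 + 1440×0.280 = 983.35 kg/h.

983.4 kg/h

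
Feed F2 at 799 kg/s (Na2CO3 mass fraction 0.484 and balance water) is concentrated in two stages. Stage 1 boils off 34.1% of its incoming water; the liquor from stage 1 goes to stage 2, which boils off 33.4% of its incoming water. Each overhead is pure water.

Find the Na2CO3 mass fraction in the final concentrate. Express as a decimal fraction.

water in feed = 799×0.516 = 412.28 kg/s.
After stage 1: water left = (1−0.341)×412.28 = 271.7; stream total = 658.41 kg/s.
After stage 2: water left = (1−0.334)×271.7 = 180.95; final concentrate = 567.66 kg/s.
Na2CO3 fraction = 386.72/567.66 = 0.681.

0.681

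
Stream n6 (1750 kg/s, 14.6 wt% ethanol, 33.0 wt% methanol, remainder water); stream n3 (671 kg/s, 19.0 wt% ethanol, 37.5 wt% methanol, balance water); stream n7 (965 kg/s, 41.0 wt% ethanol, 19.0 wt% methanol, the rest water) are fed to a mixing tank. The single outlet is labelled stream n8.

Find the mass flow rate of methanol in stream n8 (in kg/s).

methanol out = methanol in = 1750×0.330 + 671×0.375 + 965×0.190 = 1012.5 kg/s.

1012 kg/s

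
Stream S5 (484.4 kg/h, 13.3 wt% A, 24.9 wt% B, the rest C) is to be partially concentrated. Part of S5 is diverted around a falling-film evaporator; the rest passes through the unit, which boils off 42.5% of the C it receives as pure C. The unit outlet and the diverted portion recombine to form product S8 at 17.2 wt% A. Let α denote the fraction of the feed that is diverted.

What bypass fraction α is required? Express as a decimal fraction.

All 484.4×0.133 = 64.425 kg/h of A reaches S8, so S8 = 64.425/0.172 = 374.57 kg/h and vapour = 109.83 kg/h.
The evaporator receives (1−α)·484.4 of feed at 0.618 C and removes 0.425 of that C:
0.425×0.618×(1−α)×484.4 = 109.83
(1−α) = 109.83/127.23 = 0.8633;  α = 0.1367.

0.137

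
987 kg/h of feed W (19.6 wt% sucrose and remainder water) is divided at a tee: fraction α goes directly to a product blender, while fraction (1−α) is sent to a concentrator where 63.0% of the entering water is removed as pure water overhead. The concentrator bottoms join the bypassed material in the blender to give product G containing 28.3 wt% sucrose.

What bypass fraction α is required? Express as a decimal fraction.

0.393

All 987×0.196 = 193.45 kg/h of sucrose reaches G, so G = 193.45/0.283 = 683.58 kg/h and vapour = 303.42 kg/h.
The evaporator receives (1−α)·987 of feed at 0.804 water and removes 0.630 of that water:
0.630×0.804×(1−α)×987 = 303.42
(1−α) = 303.42/499.94 = 0.6069;  α = 0.3931.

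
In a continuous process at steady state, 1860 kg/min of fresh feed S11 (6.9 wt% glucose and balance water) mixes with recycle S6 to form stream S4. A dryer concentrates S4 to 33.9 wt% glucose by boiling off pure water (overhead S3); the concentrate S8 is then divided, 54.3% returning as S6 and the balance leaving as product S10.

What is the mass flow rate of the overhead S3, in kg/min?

Overall glucose balance (none leaves overhead): glucose in fresh feed = glucose in product, i.e. 1860×0.069 = (1−0.543)·S8·0.339.
S8 = 128.34/(0.339×0.457) = 828.41 kg/min.
Recycle S6 = 0.543×828.41 = 449.83 kg/min.
Combined feed S4 = 1860 + 449.83 = 2309.8 kg/min.
Overhead S3 = S4 − S8 = 2309.8 − 828.41 = 1481.4 kg/min.

1481 kg/min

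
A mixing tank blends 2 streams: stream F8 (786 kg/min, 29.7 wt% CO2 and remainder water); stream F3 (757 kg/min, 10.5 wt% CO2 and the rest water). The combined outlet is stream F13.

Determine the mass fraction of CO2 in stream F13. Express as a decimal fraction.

0.203

Total flow out = 786 + 757 = 1543 kg/min.
CO2 in = 786×0.297 + 757×0.105 = 312.93 kg/min.
CO2 mass fraction in F13 = 312.93/1543 = 0.203.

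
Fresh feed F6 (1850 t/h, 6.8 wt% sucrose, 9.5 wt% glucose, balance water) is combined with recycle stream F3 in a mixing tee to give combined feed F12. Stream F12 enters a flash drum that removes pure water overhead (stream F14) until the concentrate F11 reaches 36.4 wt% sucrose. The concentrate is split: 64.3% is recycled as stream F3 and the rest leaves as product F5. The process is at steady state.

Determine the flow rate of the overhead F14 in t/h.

1504 t/h

Overall sucrose balance (none leaves overhead): sucrose in fresh feed = sucrose in product, i.e. 1850×0.068 = (1−0.643)·F11·0.364.
F11 = 125.8/(0.364×0.357) = 968.08 t/h.
Recycle F3 = 0.643×968.08 = 622.48 t/h.
Combined feed F12 = 1850 + 622.48 = 2472.5 t/h.
Overhead F14 = F12 − F11 = 2472.5 − 968.08 = 1504.4 t/h.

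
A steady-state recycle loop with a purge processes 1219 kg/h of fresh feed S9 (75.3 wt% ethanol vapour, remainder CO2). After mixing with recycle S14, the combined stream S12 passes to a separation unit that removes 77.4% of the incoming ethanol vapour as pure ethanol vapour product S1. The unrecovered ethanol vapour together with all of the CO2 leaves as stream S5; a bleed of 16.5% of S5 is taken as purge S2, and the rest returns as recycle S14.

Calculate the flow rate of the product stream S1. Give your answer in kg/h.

875.7 kg/h

ethanol vapour in S12: m_A = 1219×0.753 + (1−0.165)·(1−0.774)·m_A, so m_A = 917.91/0.8113 = 1131.4 kg/h.
Product S1 = 0.774×1131.4 = 875.72 kg/h.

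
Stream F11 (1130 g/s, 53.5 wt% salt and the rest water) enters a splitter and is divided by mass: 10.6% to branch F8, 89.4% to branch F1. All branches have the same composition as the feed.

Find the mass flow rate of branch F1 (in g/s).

1010 g/s

Branch F1 flow = 0.894×1130 = 1010.2 g/s.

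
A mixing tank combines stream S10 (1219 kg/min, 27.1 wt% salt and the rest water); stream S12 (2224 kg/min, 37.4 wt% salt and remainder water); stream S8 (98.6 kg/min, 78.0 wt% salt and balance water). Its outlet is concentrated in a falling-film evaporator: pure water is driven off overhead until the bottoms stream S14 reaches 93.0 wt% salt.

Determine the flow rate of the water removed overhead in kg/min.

2209 kg/min

salt entering = 1219×0.271 + 2224×0.374 + 98.6×0.780 = 1239 kg/min.
All salt reports to S14, so S14 = 1239/0.930 = 1332.3 kg/min.
Total feed = 3541.6 kg/min; overhead = 3541.6 − 1332.3 = 2209.3 kg/min.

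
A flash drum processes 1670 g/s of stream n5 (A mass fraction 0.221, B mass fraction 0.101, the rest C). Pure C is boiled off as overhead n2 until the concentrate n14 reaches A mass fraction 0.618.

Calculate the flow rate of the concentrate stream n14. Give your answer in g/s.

597.2 g/s

A is conserved: 1670×0.221 = 369.07 g/s all reports to the concentrate.
Concentrate = 369.07/(target fraction) = 597.2 g/s.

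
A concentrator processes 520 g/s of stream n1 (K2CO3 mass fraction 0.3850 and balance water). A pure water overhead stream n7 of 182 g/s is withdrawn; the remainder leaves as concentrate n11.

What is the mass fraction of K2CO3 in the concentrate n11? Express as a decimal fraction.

K2CO3 is not removed: 520×0.385 = 200.2 g/s of K2CO3 enters n11.
Concentrate = 520 − 182 = 338 g/s.
Mass fraction = 200.2/338 = 0.5923.

0.5923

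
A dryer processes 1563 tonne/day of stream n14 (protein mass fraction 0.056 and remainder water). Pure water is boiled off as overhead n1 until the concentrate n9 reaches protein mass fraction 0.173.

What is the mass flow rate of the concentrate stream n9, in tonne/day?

protein is conserved: 1563×0.056 = 87.528 tonne/day all reports to the concentrate.
Concentrate = 87.528/(target fraction) = 505.94 tonne/day.

505.9 tonne/day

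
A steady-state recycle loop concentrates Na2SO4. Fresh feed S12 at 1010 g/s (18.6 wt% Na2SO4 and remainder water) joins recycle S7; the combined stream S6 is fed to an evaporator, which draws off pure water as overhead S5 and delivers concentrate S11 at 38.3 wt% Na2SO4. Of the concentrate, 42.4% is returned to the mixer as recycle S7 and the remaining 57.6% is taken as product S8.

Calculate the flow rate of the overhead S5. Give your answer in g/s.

Overall Na2SO4 balance (none leaves overhead): Na2SO4 in fresh feed = Na2SO4 in product, i.e. 1010×0.186 = (1−0.424)·S11·0.383.
S11 = 187.86/(0.383×0.576) = 851.56 g/s.
Recycle S7 = 0.424×851.56 = 361.06 g/s.
Combined feed S6 = 1010 + 361.06 = 1371.1 g/s.
Overhead S5 = S6 − S11 = 1371.1 − 851.56 = 519.5 g/s.

519.5 g/s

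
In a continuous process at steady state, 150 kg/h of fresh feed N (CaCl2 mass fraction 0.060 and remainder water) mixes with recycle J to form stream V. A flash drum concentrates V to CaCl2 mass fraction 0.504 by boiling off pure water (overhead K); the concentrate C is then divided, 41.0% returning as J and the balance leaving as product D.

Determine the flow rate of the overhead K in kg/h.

Overall CaCl2 balance (none leaves overhead): CaCl2 in fresh feed = CaCl2 in product, i.e. 150×0.060 = (1−0.410)·C·0.504.
C = 9/(0.504×0.590) = 30.266 kg/h.
Recycle J = 0.410×30.266 = 12.409 kg/h.
Combined feed V = 150 + 12.409 = 162.41 kg/h.
Overhead K = V − C = 162.41 − 30.266 = 132.14 kg/h.

132.1 kg/h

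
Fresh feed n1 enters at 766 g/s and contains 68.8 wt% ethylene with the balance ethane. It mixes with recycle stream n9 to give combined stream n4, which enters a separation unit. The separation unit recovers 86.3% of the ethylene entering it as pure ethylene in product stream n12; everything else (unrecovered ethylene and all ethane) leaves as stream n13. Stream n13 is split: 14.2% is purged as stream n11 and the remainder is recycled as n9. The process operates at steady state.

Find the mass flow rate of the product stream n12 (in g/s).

ethylene in n4: m_A = 766×0.688 + (1−0.142)·(1−0.863)·m_A, so m_A = 527.01/0.8825 = 597.21 g/s.
Product n12 = 0.863×597.21 = 515.39 g/s.

515.4 g/s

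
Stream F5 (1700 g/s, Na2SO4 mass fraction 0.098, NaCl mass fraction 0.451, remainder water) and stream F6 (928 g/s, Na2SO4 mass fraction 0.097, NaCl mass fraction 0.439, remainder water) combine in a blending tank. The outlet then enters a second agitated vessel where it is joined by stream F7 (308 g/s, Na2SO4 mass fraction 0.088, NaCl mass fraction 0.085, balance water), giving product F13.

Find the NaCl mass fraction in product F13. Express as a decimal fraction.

0.409

Overall, product flow = 2936 g/s.
NaCl in = 1700×0.451 + 928×0.439 + 308×0.085 = 1200.3 g/s.
NaCl fraction in F13 = 0.409.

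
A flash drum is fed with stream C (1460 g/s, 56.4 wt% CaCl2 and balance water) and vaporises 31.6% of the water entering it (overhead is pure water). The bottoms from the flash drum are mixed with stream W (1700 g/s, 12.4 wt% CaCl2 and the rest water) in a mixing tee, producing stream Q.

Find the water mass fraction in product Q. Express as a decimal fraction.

Vapour removed = 0.316×0.436×1460 = 201.15 g/s; concentrate = 1258.8 g/s.
water reaching the mixer = 435.41 (from concentrate) + 1700×0.876 = 1924.6 g/s.
Product flow = 1258.8 + 1700 = 2958.8 g/s; water fraction = 0.6505.

0.6505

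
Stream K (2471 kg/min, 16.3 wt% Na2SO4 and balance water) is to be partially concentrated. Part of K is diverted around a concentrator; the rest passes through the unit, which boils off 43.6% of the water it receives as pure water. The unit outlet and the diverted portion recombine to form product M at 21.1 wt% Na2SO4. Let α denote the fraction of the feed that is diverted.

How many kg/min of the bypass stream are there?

All 2471×0.163 = 402.77 kg/min of Na2SO4 reaches M, so M = 402.77/0.211 = 1908.9 kg/min and vapour = 562.12 kg/min.
The evaporator receives (1−α)·2471 of feed at 0.837 water and removes 0.436 of that water:
0.436×0.837×(1−α)×2471 = 562.12
(1−α) = 562.12/901.75 = 0.6234;  α = 0.3766.
Bypass flow = 0.3766×2471 = 930.65 kg/min.

930.6 kg/min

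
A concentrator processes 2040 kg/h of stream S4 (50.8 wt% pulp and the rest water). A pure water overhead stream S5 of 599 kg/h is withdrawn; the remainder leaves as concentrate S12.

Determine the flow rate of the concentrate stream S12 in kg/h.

Concentrate = 2040 − 599 = 1441 kg/h.

1441 kg/h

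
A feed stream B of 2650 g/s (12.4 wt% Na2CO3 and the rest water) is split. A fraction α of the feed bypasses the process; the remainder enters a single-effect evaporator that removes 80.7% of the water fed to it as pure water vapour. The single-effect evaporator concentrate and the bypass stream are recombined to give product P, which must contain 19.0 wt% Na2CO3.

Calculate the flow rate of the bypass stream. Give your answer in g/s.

1348 g/s

All 2650×0.124 = 328.6 g/s of Na2CO3 reaches P, so P = 328.6/0.190 = 1729.5 g/s and vapour = 920.53 g/s.
The evaporator receives (1−α)·2650 of feed at 0.876 water and removes 0.807 of that water:
0.807×0.876×(1−α)×2650 = 920.53
(1−α) = 920.53/1873.4 = 0.4914;  α = 0.5086.
Bypass flow = 0.5086×2650 = 1347.9 g/s.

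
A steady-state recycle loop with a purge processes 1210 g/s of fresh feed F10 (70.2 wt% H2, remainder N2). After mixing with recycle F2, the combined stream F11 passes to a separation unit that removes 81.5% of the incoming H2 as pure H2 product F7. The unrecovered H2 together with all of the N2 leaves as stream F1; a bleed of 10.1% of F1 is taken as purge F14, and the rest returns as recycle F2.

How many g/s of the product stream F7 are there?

H2 in F11: m_A = 1210×0.702 + (1−0.101)·(1−0.815)·m_A, so m_A = 849.42/0.8337 = 1018.9 g/s.
Product F7 = 0.815×1018.9 = 830.38 g/s.

830.4 g/s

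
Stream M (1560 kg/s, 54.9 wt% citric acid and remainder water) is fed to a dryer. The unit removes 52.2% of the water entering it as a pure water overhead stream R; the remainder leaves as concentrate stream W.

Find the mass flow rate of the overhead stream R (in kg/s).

water entering = 1560×0.451 = 703.56 kg/s; overhead removed = 0.522×703.56 = 367.26 kg/s.

367.3 kg/s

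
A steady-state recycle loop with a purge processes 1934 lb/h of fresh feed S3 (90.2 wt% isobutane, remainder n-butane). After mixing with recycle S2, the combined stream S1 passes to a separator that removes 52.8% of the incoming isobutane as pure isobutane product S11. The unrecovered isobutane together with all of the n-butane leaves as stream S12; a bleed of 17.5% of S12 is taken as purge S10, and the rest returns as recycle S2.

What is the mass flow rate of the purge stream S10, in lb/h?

n-butane enters only via S3 and leaves only via the purge: 1934×0.098 = 0.175×(n-butane in S12), and the separator passes all n-butane, so n-butane in S1 = n-butane in S12 = 1083 lb/h.
isobutane in S1: m_A = 1934×0.902 + (1−0.175)·(1−0.528)·m_A, so m_A = 1744.5/0.6106 = 2857 lb/h.
S12 = (1−0.528)×2857 + 1083 = 2431.5 lb/h.
Purge S10 = 0.175×2431.5 = 425.52 lb/h.

425.5 lb/h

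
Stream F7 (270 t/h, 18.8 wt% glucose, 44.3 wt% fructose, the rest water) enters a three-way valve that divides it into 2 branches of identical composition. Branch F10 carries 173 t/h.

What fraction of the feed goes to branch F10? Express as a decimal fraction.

0.641

Fraction to F10 = 173/270 = 0.6407.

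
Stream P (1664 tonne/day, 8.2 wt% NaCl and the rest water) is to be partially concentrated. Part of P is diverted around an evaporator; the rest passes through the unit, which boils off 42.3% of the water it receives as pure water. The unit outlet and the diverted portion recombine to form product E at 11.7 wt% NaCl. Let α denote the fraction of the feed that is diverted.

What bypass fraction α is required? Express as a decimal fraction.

0.230

All 1664×0.082 = 136.45 tonne/day of NaCl reaches E, so E = 136.45/0.117 = 1166.2 tonne/day and vapour = 497.78 tonne/day.
The evaporator receives (1−α)·1664 of feed at 0.918 water and removes 0.423 of that water:
0.423×0.918×(1−α)×1664 = 497.78
(1−α) = 497.78/646.15 = 0.7704;  α = 0.2296.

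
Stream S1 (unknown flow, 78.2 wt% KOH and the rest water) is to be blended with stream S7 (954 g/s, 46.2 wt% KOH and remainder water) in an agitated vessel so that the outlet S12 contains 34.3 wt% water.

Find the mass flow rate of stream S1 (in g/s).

Let S1 be the unknown flow. Total out = 954 + S1.
water balance: 513.25 + 0.218·S1 = 0.343·(954 + S1)
(0.218 − 0.343)·S1 = 0.343×954 − 513.25 = -186.03
S1 = -186.03 / -0.125 = 1488.2 g/s

1488 g/s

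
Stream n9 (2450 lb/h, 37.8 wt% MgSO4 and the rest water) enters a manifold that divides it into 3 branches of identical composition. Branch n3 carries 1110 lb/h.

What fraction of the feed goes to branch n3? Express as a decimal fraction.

0.453

Fraction to n3 = 1110/2450 = 0.4531.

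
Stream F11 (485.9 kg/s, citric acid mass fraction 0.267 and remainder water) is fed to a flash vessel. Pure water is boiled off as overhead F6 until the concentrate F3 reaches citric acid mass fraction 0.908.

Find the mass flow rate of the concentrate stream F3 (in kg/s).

citric acid is conserved: 485.9×0.267 = 129.74 kg/s all reports to the concentrate.
Concentrate = 129.74/(target fraction) = 142.88 kg/s.

142.9 kg/s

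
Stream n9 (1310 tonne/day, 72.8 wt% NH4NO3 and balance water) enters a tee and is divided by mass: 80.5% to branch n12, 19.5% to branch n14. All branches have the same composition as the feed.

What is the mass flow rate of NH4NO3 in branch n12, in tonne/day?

767.7 tonne/day

Branch n12 total = 0.805×1310 = 1054.5 tonne/day.
NH4NO3 in n12 = 0.728×1054.5 = 767.71 tonne/day.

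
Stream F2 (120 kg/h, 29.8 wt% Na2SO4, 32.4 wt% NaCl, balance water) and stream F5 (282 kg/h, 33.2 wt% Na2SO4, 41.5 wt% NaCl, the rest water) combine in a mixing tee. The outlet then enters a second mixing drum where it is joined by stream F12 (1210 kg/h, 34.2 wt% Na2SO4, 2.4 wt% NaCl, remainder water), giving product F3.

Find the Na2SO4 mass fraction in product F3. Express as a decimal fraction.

Overall, product flow = 1612 kg/h.
Na2SO4 in = 120×0.298 + 282×0.332 + 1210×0.342 = 543.2 kg/h.
Na2SO4 fraction in F3 = 0.3370.

0.3370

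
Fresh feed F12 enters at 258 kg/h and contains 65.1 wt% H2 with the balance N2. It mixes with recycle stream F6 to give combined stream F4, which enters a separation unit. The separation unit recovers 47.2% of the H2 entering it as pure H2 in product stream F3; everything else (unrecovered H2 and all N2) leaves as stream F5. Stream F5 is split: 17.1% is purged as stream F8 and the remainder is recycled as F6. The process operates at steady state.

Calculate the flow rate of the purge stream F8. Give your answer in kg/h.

N2 enters only via F12 and leaves only via the purge: 258×0.349 = 0.171×(N2 in F5), and the separation unit passes all N2, so N2 in F4 = N2 in F5 = 526.56 kg/h.
H2 in F4: m_A = 258×0.651 + (1−0.171)·(1−0.472)·m_A, so m_A = 167.96/0.5623 = 298.7 kg/h.
F5 = (1−0.472)×298.7 + 526.56 = 684.28 kg/h.
Purge F8 = 0.171×684.28 = 117.01 kg/h.

117 kg/h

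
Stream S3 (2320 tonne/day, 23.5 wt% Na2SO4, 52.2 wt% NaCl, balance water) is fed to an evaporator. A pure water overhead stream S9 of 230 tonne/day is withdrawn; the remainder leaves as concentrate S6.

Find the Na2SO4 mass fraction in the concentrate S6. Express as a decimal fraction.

Na2SO4 is not removed: 2320×0.235 = 545.2 tonne/day of Na2SO4 enters S6.
Concentrate = 2320 − 230 = 2090 tonne/day.
Mass fraction = 545.2/2090 = 0.261.

0.261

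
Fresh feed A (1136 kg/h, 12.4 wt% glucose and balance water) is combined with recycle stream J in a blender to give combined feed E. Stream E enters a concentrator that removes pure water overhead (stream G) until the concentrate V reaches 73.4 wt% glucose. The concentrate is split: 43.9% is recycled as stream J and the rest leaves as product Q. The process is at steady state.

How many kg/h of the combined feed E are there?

Overall glucose balance (none leaves overhead): glucose in fresh feed = glucose in product, i.e. 1136×0.124 = (1−0.439)·V·0.734.
V = 140.86/(0.734×0.561) = 342.09 kg/h.
Recycle J = 0.439×342.09 = 150.18 kg/h.
Combined feed E = 1136 + 150.18 = 1286.2 kg/h.

1286 kg/h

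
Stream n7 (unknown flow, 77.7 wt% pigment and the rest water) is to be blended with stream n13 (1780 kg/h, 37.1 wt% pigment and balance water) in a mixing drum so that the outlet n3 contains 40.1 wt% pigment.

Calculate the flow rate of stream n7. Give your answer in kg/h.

142 kg/h

Let n7 be the unknown flow. Total out = 1780 + n7.
pigment balance: 660.38 + 0.777·n7 = 0.401·(1780 + n7)
(0.777 − 0.401)·n7 = 0.401×1780 − 660.38 = 53.4
n7 = 53.4 / 0.376 = 142.02 kg/h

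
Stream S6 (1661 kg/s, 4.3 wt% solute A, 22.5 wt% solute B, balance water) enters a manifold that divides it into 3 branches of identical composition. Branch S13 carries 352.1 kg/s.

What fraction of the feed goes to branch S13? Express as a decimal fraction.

0.212

Fraction to S13 = 352.1/1661 = 0.2120.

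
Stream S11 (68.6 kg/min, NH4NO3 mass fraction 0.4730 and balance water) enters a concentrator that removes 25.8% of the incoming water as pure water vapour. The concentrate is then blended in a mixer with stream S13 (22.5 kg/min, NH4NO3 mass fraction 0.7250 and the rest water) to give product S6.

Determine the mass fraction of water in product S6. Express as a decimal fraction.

0.4037

Vapour removed = 0.258×0.527×68.6 = 9.3273 kg/min; concentrate = 59.273 kg/min.
water reaching the mixer = 26.825 (from concentrate) + 22.5×0.275 = 33.012 kg/min.
Product flow = 59.273 + 22.5 = 81.773 kg/min; water fraction = 0.4037.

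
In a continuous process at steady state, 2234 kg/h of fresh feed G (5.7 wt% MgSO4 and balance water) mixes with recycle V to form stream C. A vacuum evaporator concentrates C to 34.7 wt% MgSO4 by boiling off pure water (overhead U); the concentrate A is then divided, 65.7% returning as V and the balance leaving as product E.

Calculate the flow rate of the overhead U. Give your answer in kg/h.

Overall MgSO4 balance (none leaves overhead): MgSO4 in fresh feed = MgSO4 in product, i.e. 2234×0.057 = (1−0.657)·A·0.347.
A = 127.34/(0.347×0.343) = 1069.9 kg/h.
Recycle V = 0.657×1069.9 = 702.91 kg/h.
Combined feed C = 2234 + 702.91 = 2936.9 kg/h.
Overhead U = C − A = 2936.9 − 1069.9 = 1867 kg/h.

1867 kg/h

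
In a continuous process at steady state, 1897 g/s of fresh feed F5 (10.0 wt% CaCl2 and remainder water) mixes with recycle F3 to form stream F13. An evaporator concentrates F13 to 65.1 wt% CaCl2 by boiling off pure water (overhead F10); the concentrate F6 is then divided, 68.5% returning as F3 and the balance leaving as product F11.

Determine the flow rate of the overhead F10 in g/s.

Overall CaCl2 balance (none leaves overhead): CaCl2 in fresh feed = CaCl2 in product, i.e. 1897×0.100 = (1−0.685)·F6·0.651.
F6 = 189.7/(0.651×0.315) = 925.07 g/s.
Recycle F3 = 0.685×925.07 = 633.67 g/s.
Combined feed F13 = 1897 + 633.67 = 2530.7 g/s.
Overhead F10 = F13 − F6 = 2530.7 − 925.07 = 1605.6 g/s.

1606 g/s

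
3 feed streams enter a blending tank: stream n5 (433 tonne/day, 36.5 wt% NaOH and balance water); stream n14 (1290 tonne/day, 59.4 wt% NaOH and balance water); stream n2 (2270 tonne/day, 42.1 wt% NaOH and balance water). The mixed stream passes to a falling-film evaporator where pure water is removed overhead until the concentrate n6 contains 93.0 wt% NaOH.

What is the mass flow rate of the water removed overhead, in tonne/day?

NaOH entering = 433×0.365 + 1290×0.594 + 2270×0.421 = 1880 tonne/day.
All NaOH reports to n6, so n6 = 1880/0.930 = 2021.5 tonne/day.
Total feed = 3993 tonne/day; overhead = 3993 − 2021.5 = 1971.5 tonne/day.

1972 tonne/day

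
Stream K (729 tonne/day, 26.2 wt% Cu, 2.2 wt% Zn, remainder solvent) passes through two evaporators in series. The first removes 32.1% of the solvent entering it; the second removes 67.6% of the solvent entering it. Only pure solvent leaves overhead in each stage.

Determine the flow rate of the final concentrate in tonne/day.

solvent in feed = 729×0.716 = 521.96 tonne/day.
After stage 1: solvent left = (1−0.321)×521.96 = 354.41; stream total = 561.45 tonne/day.
After stage 2: solvent left = (1−0.676)×354.41 = 114.83; final concentrate = 321.87 tonne/day.

321.9 tonne/day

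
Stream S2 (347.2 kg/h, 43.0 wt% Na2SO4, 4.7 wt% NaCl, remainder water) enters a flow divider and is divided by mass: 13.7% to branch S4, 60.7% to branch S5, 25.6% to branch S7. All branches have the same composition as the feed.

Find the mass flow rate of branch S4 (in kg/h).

47.57 kg/h

Branch S4 flow = 0.137×347.2 = 47.566 kg/h.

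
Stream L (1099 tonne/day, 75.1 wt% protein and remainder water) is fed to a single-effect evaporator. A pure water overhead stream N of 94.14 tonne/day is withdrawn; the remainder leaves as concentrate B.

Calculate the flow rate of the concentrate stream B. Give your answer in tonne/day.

1005 tonne/day

Concentrate = 1099 − 94.14 = 1004.9 tonne/day.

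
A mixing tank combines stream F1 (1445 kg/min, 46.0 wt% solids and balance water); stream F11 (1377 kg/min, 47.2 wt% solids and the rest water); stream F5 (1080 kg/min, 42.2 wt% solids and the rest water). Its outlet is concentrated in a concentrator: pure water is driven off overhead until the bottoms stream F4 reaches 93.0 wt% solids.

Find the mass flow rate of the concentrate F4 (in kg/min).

solids entering = 1445×0.460 + 1377×0.472 + 1080×0.422 = 1770.4 kg/min.
All solids reports to F4, so F4 = 1770.4/0.930 = 1903.7 kg/min.

1904 kg/min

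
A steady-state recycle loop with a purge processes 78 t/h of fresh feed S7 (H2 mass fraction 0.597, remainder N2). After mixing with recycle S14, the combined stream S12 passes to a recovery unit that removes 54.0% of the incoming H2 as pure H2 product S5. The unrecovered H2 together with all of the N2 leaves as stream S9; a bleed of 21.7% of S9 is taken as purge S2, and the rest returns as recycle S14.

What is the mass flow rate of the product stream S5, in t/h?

H2 in S12: m_A = 78×0.597 + (1−0.217)·(1−0.540)·m_A, so m_A = 46.566/0.6398 = 72.78 t/h.
Product S5 = 0.540×72.78 = 39.301 t/h.

39.3 t/h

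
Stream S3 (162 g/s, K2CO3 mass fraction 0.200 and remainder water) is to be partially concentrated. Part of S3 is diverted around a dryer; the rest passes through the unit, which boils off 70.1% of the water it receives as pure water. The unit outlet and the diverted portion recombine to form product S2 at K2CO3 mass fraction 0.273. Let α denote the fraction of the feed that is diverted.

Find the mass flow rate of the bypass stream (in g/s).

All 162×0.200 = 32.4 g/s of K2CO3 reaches S2, so S2 = 32.4/0.273 = 118.68 g/s and vapour = 43.319 g/s.
The evaporator receives (1−α)·162 of feed at 0.800 water and removes 0.701 of that water:
0.701×0.800×(1−α)×162 = 43.319
(1−α) = 43.319/90.85 = 0.4768;  α = 0.5232.
Bypass flow = 0.5232×162 = 84.756 g/s.

84.76 g/s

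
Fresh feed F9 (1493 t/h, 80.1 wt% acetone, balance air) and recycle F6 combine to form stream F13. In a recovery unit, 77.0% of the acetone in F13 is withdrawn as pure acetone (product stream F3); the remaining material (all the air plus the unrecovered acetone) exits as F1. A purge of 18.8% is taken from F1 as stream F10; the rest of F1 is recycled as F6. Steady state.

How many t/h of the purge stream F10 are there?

air enters only via F9 and leaves only via the purge: 1493×0.199 = 0.188×(air in F1), and the recovery unit passes all air, so air in F13 = air in F1 = 1580.4 t/h.
acetone in F13: m_A = 1493×0.801 + (1−0.188)·(1−0.770)·m_A, so m_A = 1195.9/0.8132 = 1470.5 t/h.
F1 = (1−0.770)×1470.5 + 1580.4 = 1918.6 t/h.
Purge F10 = 0.188×1918.6 = 360.69 t/h.

360.7 t/h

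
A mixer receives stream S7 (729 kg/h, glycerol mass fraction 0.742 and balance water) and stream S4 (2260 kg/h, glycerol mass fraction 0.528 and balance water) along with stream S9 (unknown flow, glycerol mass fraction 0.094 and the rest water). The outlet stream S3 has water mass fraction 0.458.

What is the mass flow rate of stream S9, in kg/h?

Let S9 be the unknown flow. Total out = 2989 + S9.
water balance: 1254.8 + 0.906·S9 = 0.458·(2989 + S9)
(0.906 − 0.458)·S9 = 0.458×2989 − 1254.8 = 114.16
S9 = 114.16 / 0.448 = 254.82 kg/h

254.8 kg/h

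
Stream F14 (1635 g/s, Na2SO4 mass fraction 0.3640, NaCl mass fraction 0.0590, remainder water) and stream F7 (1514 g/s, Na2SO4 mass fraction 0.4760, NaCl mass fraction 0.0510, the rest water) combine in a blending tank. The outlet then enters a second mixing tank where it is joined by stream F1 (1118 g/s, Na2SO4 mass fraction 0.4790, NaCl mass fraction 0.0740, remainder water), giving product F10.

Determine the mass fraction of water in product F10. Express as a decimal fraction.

0.5060

Overall, product flow = 4267 g/s.
water in = 1635×0.577 + 1514×0.473 + 1118×0.447 = 2159.3 g/s.
water fraction in F10 = 0.5060.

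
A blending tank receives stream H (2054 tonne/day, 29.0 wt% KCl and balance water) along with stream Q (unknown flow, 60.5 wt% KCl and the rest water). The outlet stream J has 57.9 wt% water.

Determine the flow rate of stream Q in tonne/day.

1462 tonne/day

Let Q be the unknown flow. Total out = 2054 + Q.
water balance: 1458.3 + 0.395·Q = 0.579·(2054 + Q)
(0.395 − 0.579)·Q = 0.579×2054 − 1458.3 = -269.07
Q = -269.07 / -0.184 = 1462.4 tonne/day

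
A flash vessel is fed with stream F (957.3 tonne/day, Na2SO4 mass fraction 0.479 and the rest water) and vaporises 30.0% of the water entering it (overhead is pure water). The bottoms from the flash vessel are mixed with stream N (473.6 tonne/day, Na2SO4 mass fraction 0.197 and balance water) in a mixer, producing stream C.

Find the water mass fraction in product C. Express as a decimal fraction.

0.569

Vapour removed = 0.300×0.521×957.3 = 149.63 tonne/day; concentrate = 807.67 tonne/day.
water reaching the mixer = 349.13 (from concentrate) + 473.6×0.803 = 729.43 tonne/day.
Product flow = 807.67 + 473.6 = 1281.3 tonne/day; water fraction = 0.569.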